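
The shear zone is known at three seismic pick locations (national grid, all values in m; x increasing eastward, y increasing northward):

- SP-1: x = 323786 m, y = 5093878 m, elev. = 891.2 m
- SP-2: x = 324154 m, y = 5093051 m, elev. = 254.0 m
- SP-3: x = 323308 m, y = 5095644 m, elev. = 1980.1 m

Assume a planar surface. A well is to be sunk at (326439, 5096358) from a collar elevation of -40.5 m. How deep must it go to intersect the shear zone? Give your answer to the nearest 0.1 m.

474.2 m

Let the plane be z = a·x + b·y + c.
SP-2−SP-1: 368a − 827b = −637.2;  SP-3−SP-1: −478a + 1766b = 1088.9.
Solving gives a = −0.882917488, b = 0.377613500.
Then c = 891.2 − a·323786 − b·5093878 = −1636749.58.
At (326439, 5096358): z_contact = −288218.70 + 1924453.58 − 1636749.58 = -514.70 m.
Depth below ground = -40.5 − (-514.70) = 474.2 m.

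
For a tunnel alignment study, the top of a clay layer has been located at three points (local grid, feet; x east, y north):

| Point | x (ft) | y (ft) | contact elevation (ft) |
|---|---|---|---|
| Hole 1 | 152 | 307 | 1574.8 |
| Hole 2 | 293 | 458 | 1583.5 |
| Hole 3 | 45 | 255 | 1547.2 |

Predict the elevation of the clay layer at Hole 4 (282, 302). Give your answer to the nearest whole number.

1631 ft

Two edge vectors: Hole 1→Hole 2 = (141, 151, 8.7), Hole 1→Hole 3 = (-107, -52, -27.6).
Normal n = (Hole 1→Hole 2) × (Hole 1→Hole 3) = (-3715.2, 2960.7, 8825).
So ∂z/∂x = −n_x/n_z = 0.42099 and ∂z/∂y = −n_y/n_z = −0.33549.
Intercept c from Hole 1: 1574.8 − 63.99 + 103.00 = 1613.81.
At (282, 302): z = 118.7 − 101.3 + 1613.81 = 1631.2 ft.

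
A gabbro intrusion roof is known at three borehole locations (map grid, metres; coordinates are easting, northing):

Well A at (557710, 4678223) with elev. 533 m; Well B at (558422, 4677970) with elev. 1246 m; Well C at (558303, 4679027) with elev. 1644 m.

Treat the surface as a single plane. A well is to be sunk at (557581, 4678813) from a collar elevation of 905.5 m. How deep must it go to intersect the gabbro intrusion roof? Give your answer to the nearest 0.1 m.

224.3 m

Two edge vectors: Well A→Well B = (712, -253, 713), Well A→Well C = (593, 804, 1111).
Normal n = (Well A→Well B) × (Well A→Well C) = (-854335, -368223, 722477).
So ∂z/∂easting = −n_x/n_z = 1.182508232 and ∂z/∂northing = −n_y/n_z = 0.509667436.
Intercept c from Well A: 533 − 659496.67 − 2384337.92 = −3043301.59.
At (557581, 4678813): z_contact = 659344.12 + 2384638.62 − 3043301.59 = 681.16 m.
Depth below ground = 905.5 − 681.16 = 224.3 m.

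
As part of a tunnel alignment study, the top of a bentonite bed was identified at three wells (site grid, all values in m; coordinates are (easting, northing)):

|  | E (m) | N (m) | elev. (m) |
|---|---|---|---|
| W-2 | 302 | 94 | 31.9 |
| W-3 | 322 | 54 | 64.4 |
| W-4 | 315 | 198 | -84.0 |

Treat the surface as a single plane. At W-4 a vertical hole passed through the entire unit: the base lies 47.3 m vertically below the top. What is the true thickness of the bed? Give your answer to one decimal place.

Let the plane be z = a·E + b·N + c.
W-3−W-2: 20a − 40b = 32.5;  W-4−W-2: 13a + 104b = −115.9.
Solving gives a = −0.48308, b = −1.05404.
|∇z| = √(a²+b²) = 1.15947, so dip δ = arctan(1.15947) = 49.22°.
True thickness = vertical thickness × cos δ = 47.3 × cos 49.22° = 30.9 m.

30.9 m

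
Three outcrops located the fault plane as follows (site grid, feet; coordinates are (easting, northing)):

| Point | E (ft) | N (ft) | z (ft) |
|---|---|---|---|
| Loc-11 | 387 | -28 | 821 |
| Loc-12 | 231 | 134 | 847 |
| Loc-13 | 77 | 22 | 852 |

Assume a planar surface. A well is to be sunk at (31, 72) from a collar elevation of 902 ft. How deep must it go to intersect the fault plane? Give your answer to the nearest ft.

Let the plane be z = a·E + b·N + c.
Loc-12−Loc-11: −156a + 162b = 26;  Loc-13−Loc-11: −310a + 50b = 31.
Solving gives a = −0.08774, b = 0.07600.
Then c = 821 − a·387 − b·-28 = 857.08.
At (31, 72): z_contact = −2.7 + 5.5 + 857.08 = 859.8 ft.
Depth below ground = 902 − 859.8 = 42 ft.

42 ft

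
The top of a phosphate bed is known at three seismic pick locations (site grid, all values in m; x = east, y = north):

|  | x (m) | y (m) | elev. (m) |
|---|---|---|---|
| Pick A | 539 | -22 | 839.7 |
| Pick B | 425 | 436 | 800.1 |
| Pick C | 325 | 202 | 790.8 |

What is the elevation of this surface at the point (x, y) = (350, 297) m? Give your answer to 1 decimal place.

791.7 m

Let the plane be z = a·x + b·y + c.
Pick B−Pick A: −114a + 458b = −39.6;  Pick C−Pick A: −214a + 224b = −48.9.
Solving gives a = 0.18662, b = −0.04001.
Then c = 839.7 − a·539 − b·-22 = 738.23.
At (350, 297): z = 65.3 − 11.9 + 738.23 = 791.7 m.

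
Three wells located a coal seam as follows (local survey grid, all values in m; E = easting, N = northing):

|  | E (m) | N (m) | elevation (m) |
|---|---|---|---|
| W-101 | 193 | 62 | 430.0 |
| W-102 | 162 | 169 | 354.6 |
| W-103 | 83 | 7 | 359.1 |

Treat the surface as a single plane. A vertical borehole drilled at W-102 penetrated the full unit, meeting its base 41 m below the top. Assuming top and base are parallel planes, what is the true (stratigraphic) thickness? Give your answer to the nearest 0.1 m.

Two edge vectors: W-101→W-102 = (-31, 107, -75.4), W-101→W-103 = (-110, -55, -70.9).
Normal n = (W-101→W-102) × (W-101→W-103) = (-11733.3, 6096.1, 13475).
So ∂z/∂E = −n_x/n_z = 0.87075 and ∂z/∂N = −n_y/n_z = −0.45240.
|∇z| = √(a²+b²) = 0.98126, so dip δ = arctan(0.98126) = 44.46°.
True thickness = vertical thickness × cos δ = 41 × cos 44.46° = 29.3 m.

29.3 m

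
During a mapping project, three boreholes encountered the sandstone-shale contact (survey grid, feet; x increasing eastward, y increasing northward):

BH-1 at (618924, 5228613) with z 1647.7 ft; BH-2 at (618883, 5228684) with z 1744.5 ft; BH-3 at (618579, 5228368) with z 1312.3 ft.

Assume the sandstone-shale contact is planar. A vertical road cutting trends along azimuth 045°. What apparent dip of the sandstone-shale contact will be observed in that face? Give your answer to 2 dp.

44.04°

Two edge vectors: BH-1→BH-2 = (-41, 71, 96.8), BH-1→BH-3 = (-345, -245, -335.4).
Normal n = (BH-1→BH-2) × (BH-1→BH-3) = (-97.4, -47147.4, 34540).
So ∂z/∂x = −n_x/n_z = 0.00282 and ∂z/∂y = −n_y/n_z = 1.36501.
Unit vector along 045° is (sin 45°, cos 45°) = (0.7071, 0.7071).
Slope in that direction = a·(0.7071) + b·(0.7071) = 0.96720.
Apparent dip = arctan|0.96720| = 44.04° (true dip is 53.8°, so apparent ≤ true as expected).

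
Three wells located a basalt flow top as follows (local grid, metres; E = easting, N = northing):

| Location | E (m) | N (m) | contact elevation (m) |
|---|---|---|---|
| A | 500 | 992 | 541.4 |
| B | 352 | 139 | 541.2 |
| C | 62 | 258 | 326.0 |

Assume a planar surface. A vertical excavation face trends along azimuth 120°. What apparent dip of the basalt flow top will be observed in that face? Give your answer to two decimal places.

33.42°

Two edge vectors: A→B = (-148, -853, -0.2), A→C = (-438, -734, -215.4).
Normal n = (A→B) × (A→C) = (183589.4, -31791.6, -264982).
So ∂z/∂E = −n_x/n_z = 0.69284 and ∂z/∂N = −n_y/n_z = −0.11998.
Unit vector along 120° is (sin 120°, cos 120°) = (0.8660, -0.5000).
Slope in that direction = a·(0.8660) + b·(-0.5000) = 0.66000.
Apparent dip = arctan|0.66000| = 33.42° (true dip is 35.1°, so apparent ≤ true as expected).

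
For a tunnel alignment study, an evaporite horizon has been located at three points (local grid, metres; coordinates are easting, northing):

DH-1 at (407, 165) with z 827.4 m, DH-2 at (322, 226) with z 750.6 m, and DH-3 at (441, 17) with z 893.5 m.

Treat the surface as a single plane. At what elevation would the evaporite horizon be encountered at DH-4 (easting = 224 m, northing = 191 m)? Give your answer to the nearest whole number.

692 m

Let the plane be z = a·easting + b·northing + c.
DH-2−DH-1: −85a + 61b = −76.8;  DH-3−DH-1: 34a − 148b = 66.1.
Solving gives a = 0.69811, b = −0.28625.
Then c = 827.4 − a·407 − b·165 = 590.50.
At (224, 191): z = 156.4 − 54.7 + 590.50 = 692.2 m.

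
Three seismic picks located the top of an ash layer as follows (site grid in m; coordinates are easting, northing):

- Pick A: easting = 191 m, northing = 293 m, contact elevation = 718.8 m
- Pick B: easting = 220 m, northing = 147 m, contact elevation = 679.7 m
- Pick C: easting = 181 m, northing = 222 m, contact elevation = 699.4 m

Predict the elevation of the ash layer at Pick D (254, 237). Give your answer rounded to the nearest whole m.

705 m

Two edge vectors: Pick A→Pick B = (29, -146, -39.1), Pick A→Pick C = (-10, -71, -19.4).
Normal n = (Pick A→Pick B) × (Pick A→Pick C) = (56.3, 953.6, -3519).
So ∂z/∂easting = −n_x/n_z = 0.01600 and ∂z/∂northing = −n_y/n_z = 0.27099.
Intercept c from Pick A: 718.8 − 3.06 − 79.40 = 636.35.
At (254, 237): z = 4.1 + 64.2 + 636.35 = 704.6 m.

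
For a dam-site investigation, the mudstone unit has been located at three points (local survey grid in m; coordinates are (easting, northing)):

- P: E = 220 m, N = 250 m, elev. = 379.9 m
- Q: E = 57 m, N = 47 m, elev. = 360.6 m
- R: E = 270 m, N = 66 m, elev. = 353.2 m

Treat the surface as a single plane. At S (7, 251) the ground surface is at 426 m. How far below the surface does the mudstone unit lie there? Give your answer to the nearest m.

36 m

Two edge vectors: P→Q = (-163, -203, -19.3), P→R = (50, -184, -26.7).
Normal n = (P→Q) × (P→R) = (1868.9, -5317.1, 40142).
So ∂z/∂E = −n_x/n_z = −0.04656 and ∂z/∂N = −n_y/n_z = 0.13246.
Intercept c from P: 379.9 + 10.24 − 33.11 = 357.03.
At (7, 251): z_contact = −0.3 + 33.2 + 357.03 = 389.9 m.
Depth below ground = 426 − 389.9 = 36 m.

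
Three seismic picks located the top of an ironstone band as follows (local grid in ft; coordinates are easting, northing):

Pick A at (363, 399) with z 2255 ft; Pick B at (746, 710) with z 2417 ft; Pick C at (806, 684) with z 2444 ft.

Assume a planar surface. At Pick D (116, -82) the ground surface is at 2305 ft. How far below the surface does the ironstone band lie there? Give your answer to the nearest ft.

148 ft

Two edge vectors: Pick A→Pick B = (383, 311, 162), Pick A→Pick C = (443, 285, 189).
Normal n = (Pick A→Pick B) × (Pick A→Pick C) = (12609, -621, -28618).
So ∂z/∂easting = −n_x/n_z = 0.44060 and ∂z/∂northing = −n_y/n_z = −0.02170.
Intercept c from Pick A: 2255 − 159.94 + 8.66 = 2103.72.
At (116, -82): z_contact = 51.1 + 1.8 + 2103.72 = 2156.6 ft.
Depth below ground = 2305 − 2156.6 = 148 ft.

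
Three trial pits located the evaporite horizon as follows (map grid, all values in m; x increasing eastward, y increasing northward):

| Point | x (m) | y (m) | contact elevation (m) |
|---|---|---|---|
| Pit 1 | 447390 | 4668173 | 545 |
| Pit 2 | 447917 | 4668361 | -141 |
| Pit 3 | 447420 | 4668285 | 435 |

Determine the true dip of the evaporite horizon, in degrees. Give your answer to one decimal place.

Let the plane be z = a·x + b·y + c.
Pit 2−Pit 1: 527a + 188b = −686;  Pit 3−Pit 1: 30a + 112b = −110.
Solving gives a = −1.05185, b = −0.70040.
Gradient magnitude |∇z| = √(a² + b²) = √(1.10639 + 0.49056) = 1.26370.
True dip = arctan(1.26370) = 51.6°, dipping toward ENE (azimuth ≈ 056°).

51.6°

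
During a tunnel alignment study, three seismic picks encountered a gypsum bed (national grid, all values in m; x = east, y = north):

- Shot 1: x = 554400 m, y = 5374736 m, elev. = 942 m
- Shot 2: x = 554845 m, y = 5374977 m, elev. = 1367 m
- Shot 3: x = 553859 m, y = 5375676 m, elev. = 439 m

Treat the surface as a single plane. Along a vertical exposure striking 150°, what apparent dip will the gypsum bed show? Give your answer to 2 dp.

Let the plane be z = a·x + b·y + c.
Shot 2−Shot 1: 445a + 241b = 425;  Shot 3−Shot 1: −541a + 940b = −503.
Solving gives a = 0.94905, b = 0.01110.
Unit vector along 150° is (sin 150°, cos 150°) = (0.5000, -0.8660).
Slope in that direction = a·(0.5000) + b·(-0.8660) = 0.46491.
Apparent dip = arctan|0.46491| = 24.93° (true dip is 43.5°, so apparent ≤ true as expected).

24.93°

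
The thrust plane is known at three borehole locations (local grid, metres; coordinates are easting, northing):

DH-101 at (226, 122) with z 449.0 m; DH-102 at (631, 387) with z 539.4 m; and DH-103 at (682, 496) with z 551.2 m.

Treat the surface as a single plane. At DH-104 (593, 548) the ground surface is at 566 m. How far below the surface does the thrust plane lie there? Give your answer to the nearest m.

Let the plane be z = a·easting + b·northing + c.
DH-102−DH-101: 405a + 265b = 90.4;  DH-103−DH-101: 456a + 374b = 102.2.
Solving gives a = 0.21961, b = 0.00550.
Then c = 449 − a·226 − b·122 = 398.70.
At (593, 548): z_contact = 130.2 + 3.0 + 398.70 = 531.9 m.
Depth below ground = 566 − 531.9 = 34 m.

34 m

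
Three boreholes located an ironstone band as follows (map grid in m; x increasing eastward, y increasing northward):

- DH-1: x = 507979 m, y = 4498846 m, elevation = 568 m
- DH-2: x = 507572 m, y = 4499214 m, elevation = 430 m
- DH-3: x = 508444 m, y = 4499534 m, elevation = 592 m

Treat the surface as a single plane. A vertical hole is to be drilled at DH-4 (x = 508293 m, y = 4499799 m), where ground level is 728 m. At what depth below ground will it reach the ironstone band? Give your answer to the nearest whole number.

203 m

Two edge vectors: DH-1→DH-2 = (-407, 368, -138), DH-1→DH-3 = (465, 688, 24).
Normal n = (DH-1→DH-2) × (DH-1→DH-3) = (103776, -54402, -451136).
So ∂z/∂x = −n_x/n_z = 0.23003263 and ∂z/∂y = −n_y/n_z = −0.12058891.
Intercept c from DH-1: 568 − 116851.74 + 542510.95 = 426227.21.
At (508293, 4499799): z_contact = 116924.0 − 542625.9 + 426227.21 = 525.3 m.
Depth below ground = 728 − 525.3 = 203 m.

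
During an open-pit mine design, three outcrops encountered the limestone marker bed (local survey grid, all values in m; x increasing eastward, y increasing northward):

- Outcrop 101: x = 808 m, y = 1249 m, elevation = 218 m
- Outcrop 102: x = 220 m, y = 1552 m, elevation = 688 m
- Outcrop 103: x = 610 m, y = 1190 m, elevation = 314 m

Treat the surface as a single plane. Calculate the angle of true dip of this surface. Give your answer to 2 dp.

35.52°

Two edge vectors: Outcrop 101→Outcrop 102 = (-588, 303, 470), Outcrop 101→Outcrop 103 = (-198, -59, 96).
Normal n = (Outcrop 101→Outcrop 102) × (Outcrop 101→Outcrop 103) = (56818, -36612, 94686).
So ∂z/∂x = −n_x/n_z = −0.60007 and ∂z/∂y = −n_y/n_z = 0.38667.
Gradient magnitude |∇z| = √(a² + b²) = √(0.36008 + 0.14951) = 0.71386.
True dip = arctan(0.71386) = 35.52°, dipping toward ESE (azimuth ≈ 123°).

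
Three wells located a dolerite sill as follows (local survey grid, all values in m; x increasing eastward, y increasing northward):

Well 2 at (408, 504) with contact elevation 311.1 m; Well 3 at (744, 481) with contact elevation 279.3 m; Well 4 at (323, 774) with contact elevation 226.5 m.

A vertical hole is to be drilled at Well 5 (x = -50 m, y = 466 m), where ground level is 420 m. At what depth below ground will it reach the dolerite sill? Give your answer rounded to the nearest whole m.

41 m

Two edge vectors: Well 2→Well 3 = (336, -23, -31.8), Well 2→Well 4 = (-85, 270, -84.6).
Normal n = (Well 2→Well 3) × (Well 2→Well 4) = (10531.8, 31128.6, 88765).
So ∂z/∂x = −n_x/n_z = −0.11865 and ∂z/∂y = −n_y/n_z = −0.35069.
Intercept c from Well 2: 311.1 + 48.41 + 176.75 = 536.25.
At (-50, 466): z_contact = 5.9 − 163.4 + 536.25 = 378.8 m.
Depth below ground = 420 − 378.8 = 41 m.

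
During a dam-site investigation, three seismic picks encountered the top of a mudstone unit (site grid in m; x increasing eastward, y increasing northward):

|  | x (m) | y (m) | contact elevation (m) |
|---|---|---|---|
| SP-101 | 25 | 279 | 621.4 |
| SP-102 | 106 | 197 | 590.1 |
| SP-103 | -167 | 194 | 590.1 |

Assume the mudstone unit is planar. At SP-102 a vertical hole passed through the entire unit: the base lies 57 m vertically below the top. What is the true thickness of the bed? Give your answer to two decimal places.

53.32 m

Let the plane be z = a·x + b·y + c.
SP-102−SP-101: 81a − 82b = −31.3;  SP-103−SP-101: −192a − 85b = −31.3.
Solving gives a = −0.00415, b = 0.37761.
|∇z| = √(a²+b²) = 0.37763, so dip δ = arctan(0.37763) = 20.69°.
True thickness = vertical thickness × cos δ = 57 × cos 20.69° = 53.32 m.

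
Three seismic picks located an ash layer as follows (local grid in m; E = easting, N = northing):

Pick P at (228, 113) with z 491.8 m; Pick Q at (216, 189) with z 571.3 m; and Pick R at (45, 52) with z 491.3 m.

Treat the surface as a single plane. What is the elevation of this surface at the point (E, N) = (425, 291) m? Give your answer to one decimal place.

604.0 m

Let the plane be z = a·E + b·N + c.
Pick Q−Pick P: −12a + 76b = 79.5;  Pick R−Pick P: −183a − 61b = −0.5.
Solving gives a = −0.32865, b = 0.99416.
Then c = 491.8 − a·228 − b·113 = 454.39.
At (425, 291): z = −139.7 + 289.3 + 454.39 = 604.0 m.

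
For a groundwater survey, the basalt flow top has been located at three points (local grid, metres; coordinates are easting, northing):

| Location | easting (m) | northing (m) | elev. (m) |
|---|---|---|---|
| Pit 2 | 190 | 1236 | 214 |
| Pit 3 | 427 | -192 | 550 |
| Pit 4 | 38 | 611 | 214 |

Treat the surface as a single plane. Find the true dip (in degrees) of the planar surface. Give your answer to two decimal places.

30.62°

Let the plane be z = a·easting + b·northing + c.
Pit 3−Pit 2: 237a − 1428b = 336;  Pit 4−Pit 2: −152a − 625b = 0.
Solving gives a = 0.57506, b = −0.13985.
Gradient magnitude |∇z| = √(a² + b²) = √(0.33069 + 0.01956) = 0.59182.
True dip = arctan(0.59182) = 30.62°, dipping toward WNW (azimuth ≈ 284°).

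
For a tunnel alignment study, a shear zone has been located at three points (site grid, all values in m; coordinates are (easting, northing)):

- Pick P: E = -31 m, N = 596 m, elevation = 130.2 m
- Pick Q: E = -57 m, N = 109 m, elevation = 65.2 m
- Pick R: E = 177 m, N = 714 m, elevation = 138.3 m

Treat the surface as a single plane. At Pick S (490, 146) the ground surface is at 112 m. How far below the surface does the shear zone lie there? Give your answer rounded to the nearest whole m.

Let the plane be z = a·E + b·N + c.
Pick Q−Pick P: −26a − 487b = −65;  Pick R−Pick P: 208a + 118b = 8.1.
Solving gives a = −0.03793, b = 0.13549.
Then c = 130.2 − a·-31 − b·596 = 48.27.
At (490, 146): z_contact = −18.6 + 19.8 + 48.27 = 49.5 m.
Depth below ground = 112 − 49.5 = 63 m.

63 m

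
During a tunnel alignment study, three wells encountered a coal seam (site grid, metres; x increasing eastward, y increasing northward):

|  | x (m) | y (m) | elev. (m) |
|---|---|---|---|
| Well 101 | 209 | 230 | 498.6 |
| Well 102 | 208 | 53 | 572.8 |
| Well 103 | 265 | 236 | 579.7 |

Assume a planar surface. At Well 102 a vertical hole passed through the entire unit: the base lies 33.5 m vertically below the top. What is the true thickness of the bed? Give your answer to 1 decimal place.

18.1 m

Let the plane be z = a·x + b·y + c.
Well 102−Well 101: −1a − 177b = 74.2;  Well 103−Well 101: 56a + 6b = 81.1.
Solving gives a = 1.49403, b = −0.42765.
|∇z| = √(a²+b²) = 1.55403, so dip δ = arctan(1.55403) = 57.24°.
True thickness = vertical thickness × cos δ = 33.5 × cos 57.24° = 18.1 m.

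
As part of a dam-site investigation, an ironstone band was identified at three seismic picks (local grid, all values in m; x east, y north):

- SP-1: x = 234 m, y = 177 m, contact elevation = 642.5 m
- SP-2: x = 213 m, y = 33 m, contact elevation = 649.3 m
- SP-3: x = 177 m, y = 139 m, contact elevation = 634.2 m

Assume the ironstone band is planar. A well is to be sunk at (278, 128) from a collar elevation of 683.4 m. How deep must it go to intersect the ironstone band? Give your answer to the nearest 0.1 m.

28.6 m

Let the plane be z = a·x + b·y + c.
SP-2−SP-1: −21a − 144b = 6.8;  SP-3−SP-1: −57a − 38b = −8.3.
Solving gives a = 0.19617, b = −0.07583.
Then c = 642.5 − a·234 − b·177 = 610.02.
At (278, 128): z_contact = 54.53 − 9.71 + 610.02 = 654.85 m.
Depth below ground = 683.4 − 654.85 = 28.6 m.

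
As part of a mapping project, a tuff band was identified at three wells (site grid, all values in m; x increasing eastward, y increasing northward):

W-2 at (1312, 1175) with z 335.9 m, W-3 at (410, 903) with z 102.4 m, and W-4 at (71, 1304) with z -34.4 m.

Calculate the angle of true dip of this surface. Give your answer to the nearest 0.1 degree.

16.9°

Let the plane be z = a·x + b·y + c.
W-3−W-2: −902a − 272b = −233.5;  W-4−W-2: −1241a + 129b = −370.3.
Solving gives a = 0.28826, b = −0.09746.
Gradient magnitude |∇z| = √(a² + b²) = √(0.08309 + 0.00950) = 0.30429.
True dip = arctan(0.30429) = 16.9°, dipping toward WNW (azimuth ≈ 289°).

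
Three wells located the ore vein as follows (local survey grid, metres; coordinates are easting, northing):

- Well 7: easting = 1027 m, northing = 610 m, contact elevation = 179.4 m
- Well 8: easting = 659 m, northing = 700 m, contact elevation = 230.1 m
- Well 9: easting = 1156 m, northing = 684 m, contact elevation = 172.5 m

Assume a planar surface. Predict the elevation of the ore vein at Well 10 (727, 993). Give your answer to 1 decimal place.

Two edge vectors: Well 7→Well 8 = (-368, 90, 50.7), Well 7→Well 9 = (129, 74, -6.9).
Normal n = (Well 7→Well 8) × (Well 7→Well 9) = (-4372.8, 4001.1, -38842).
So ∂z/∂easting = −n_x/n_z = −0.112579 and ∂z/∂northing = −n_y/n_z = 0.103010.
Intercept c from Well 7: 179.4 + 115.62 − 62.84 = 232.18.
At (727, 993): z = −81.8 + 102.3 + 232.18 = 252.6 m.

252.6 m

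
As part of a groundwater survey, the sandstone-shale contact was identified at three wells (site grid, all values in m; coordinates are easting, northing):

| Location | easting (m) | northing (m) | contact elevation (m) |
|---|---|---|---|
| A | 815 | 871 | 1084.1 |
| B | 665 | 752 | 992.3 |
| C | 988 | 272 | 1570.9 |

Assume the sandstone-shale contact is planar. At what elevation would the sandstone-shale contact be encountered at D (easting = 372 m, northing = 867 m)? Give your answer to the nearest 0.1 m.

Two edge vectors: A→B = (-150, -119, -91.8), A→C = (173, -599, 486.8).
Normal n = (A→B) × (A→C) = (-112917.4, 57138.6, 110437).
So ∂z/∂easting = −n_x/n_z = 1.02246 and ∂z/∂northing = −n_y/n_z = −0.51739.
Intercept c from A: 1084.1 − 833.30 + 450.64 = 701.44.
At (372, 867): z = 380.4 − 448.6 + 701.44 = 633.2 m.

633.2 m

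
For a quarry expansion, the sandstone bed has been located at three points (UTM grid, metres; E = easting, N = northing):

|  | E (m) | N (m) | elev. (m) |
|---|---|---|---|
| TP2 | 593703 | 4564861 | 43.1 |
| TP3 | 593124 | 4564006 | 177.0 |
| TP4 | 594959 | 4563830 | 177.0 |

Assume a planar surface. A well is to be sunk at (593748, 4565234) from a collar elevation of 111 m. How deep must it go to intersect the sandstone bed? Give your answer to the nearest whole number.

123 m

Let the plane be z = a·E + b·N + c.
TP3−TP2: −579a − 855b = 133.9;  TP4−TP2: 1256a − 1031b = 133.9.
Solving gives a = −0.01410462, b = −0.14705664.
Then c = 43.1 − a·593703 − b·4564861 = 679710.18.
At (593748, 4565234): z_contact = −8374.6 − 671348.0 + 679710.18 = -12.4 m.
Depth below ground = 111 − (-12.4) = 123 m.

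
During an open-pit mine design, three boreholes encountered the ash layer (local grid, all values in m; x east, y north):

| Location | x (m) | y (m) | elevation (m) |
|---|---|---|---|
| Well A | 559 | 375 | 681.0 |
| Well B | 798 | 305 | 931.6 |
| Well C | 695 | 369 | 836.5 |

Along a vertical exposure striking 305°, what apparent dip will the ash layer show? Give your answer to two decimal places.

Two edge vectors: Well A→Well B = (239, -70, 250.6), Well A→Well C = (136, -6, 155.5).
Normal n = (Well A→Well B) × (Well A→Well C) = (-9381.4, -3082.9, 8086).
So ∂z/∂x = −n_x/n_z = 1.16020 and ∂z/∂y = −n_y/n_z = 0.38126.
Unit vector along 305° is (sin 305°, cos 305°) = (-0.8192, 0.5736).
Slope in that direction = a·(-0.8192) + b·(0.5736) = −0.73170.
Apparent dip = arctan|0.73170| = 36.19° (true dip is 50.7°, so apparent ≤ true as expected).

36.19°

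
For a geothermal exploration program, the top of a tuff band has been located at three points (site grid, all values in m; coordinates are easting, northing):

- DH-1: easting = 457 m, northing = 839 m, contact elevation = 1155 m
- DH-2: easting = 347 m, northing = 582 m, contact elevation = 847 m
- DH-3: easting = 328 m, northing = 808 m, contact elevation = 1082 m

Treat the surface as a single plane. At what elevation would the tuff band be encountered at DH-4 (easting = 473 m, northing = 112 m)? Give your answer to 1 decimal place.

Let the plane be z = a·easting + b·northing + c.
DH-2−DH-1: −110a − 257b = −308;  DH-3−DH-1: −129a − 31b = −73.
Solving gives a = 0.30975, b = 1.06586.
Then c = 1155 − a·457 − b·839 = 119.18.
At (473, 112): z = 146.5 + 119.4 + 119.18 = 385.1 m.

385.1 m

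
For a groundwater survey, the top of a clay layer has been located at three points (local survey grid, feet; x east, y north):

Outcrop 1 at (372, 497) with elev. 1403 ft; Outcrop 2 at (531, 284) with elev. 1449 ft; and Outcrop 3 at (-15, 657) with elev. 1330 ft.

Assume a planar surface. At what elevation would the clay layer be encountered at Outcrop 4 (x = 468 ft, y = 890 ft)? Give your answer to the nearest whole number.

1374 ft

Two edge vectors: Outcrop 1→Outcrop 2 = (159, -213, 46), Outcrop 1→Outcrop 3 = (-387, 160, -73).
Normal n = (Outcrop 1→Outcrop 2) × (Outcrop 1→Outcrop 3) = (8189, -6195, -56991).
So ∂z/∂x = −n_x/n_z = 0.14369 and ∂z/∂y = −n_y/n_z = −0.10870.
Intercept c from Outcrop 1: 1403 − 53.45 + 54.02 = 1403.57.
At (468, 890): z = 67.2 − 96.7 + 1403.57 = 1374.1 ft.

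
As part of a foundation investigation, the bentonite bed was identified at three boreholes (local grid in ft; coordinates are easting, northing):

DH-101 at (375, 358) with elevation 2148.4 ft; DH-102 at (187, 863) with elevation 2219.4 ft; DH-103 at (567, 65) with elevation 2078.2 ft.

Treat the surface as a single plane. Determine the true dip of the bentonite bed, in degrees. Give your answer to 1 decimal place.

19.3°

Two edge vectors: DH-101→DH-102 = (-188, 505, 71), DH-101→DH-103 = (192, -293, -70.2).
Normal n = (DH-101→DH-102) × (DH-101→DH-103) = (-14648, 434.4, -41876).
So ∂z/∂easting = −n_x/n_z = −0.34979 and ∂z/∂northing = −n_y/n_z = 0.01037.
Gradient magnitude |∇z| = √(a² + b²) = √(0.12236 + 0.00011) = 0.34995.
True dip = arctan(0.34995) = 19.3°, dipping toward E (azimuth ≈ 092°).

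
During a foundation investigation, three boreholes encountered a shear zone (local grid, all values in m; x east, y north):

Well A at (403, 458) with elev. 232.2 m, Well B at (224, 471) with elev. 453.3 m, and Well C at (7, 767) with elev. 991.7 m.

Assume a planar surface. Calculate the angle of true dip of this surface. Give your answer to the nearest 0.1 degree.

56.5°

Let the plane be z = a·x + b·y + c.
Well B−Well A: −179a + 13b = 221.1;  Well C−Well A: −396a + 309b = 759.5.
Solving gives a = −1.16513, b = 0.96475.
Gradient magnitude |∇z| = √(a² + b²) = √(1.35753 + 0.93075) = 1.51270.
True dip = arctan(1.51270) = 56.5°, dipping toward SE (azimuth ≈ 130°).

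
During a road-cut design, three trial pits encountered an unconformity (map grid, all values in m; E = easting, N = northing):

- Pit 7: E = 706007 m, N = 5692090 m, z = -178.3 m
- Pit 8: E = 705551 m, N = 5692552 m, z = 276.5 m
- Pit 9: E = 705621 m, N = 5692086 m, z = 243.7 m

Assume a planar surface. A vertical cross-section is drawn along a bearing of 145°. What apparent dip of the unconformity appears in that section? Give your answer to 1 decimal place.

28.8°

Let the plane be z = a·E + b·N + c.
Pit 8−Pit 7: −456a + 462b = 454.8;  Pit 9−Pit 7: −386a − 4b = 422.
Solving gives a = −1.09229, b = −0.09369.
Unit vector along 145° is (sin 145°, cos 145°) = (0.5736, -0.8192).
Slope in that direction = a·(0.5736) + b·(-0.8192) = −0.54977.
Apparent dip = arctan|0.54977| = 28.8° (true dip is 47.6°, so apparent ≤ true as expected).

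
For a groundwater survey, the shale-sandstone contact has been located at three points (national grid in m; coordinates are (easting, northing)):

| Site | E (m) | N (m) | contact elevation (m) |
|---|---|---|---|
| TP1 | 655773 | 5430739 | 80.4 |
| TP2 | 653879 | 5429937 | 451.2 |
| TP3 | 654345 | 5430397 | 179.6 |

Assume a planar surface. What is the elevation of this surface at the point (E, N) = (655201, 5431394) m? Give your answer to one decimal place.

Two edge vectors: TP1→TP2 = (-1894, -802, 370.8), TP1→TP3 = (-1428, -342, 99.2).
Normal n = (TP1→TP2) × (TP1→TP3) = (47255.2, -341617.6, -497508).
So ∂z/∂E = −n_x/n_z = 0.094983799 and ∂z/∂N = −n_y/n_z = −0.686657501.
Intercept c from TP1: 80.4 − 62287.81 + 3729057.67 = 3666850.26.
At (655201, 5431394): z = 62233.5 − 3729507.4 + 3666850.26 = -423.7 m.

-423.7 m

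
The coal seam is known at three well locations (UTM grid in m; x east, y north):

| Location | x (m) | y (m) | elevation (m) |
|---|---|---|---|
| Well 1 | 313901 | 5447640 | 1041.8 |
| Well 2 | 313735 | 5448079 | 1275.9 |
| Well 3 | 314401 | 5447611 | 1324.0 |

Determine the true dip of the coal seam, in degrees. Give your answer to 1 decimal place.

44.3°

Let the plane be z = a·x + b·y + c.
Well 2−Well 1: −166a + 439b = 234.1;  Well 3−Well 1: 500a − 29b = 282.2.
Solving gives a = 0.60868, b = 0.76342.
Gradient magnitude |∇z| = √(a² + b²) = √(0.37049 + 0.58281) = 0.97637.
True dip = arctan(0.97637) = 44.3°, dipping toward SW (azimuth ≈ 219°).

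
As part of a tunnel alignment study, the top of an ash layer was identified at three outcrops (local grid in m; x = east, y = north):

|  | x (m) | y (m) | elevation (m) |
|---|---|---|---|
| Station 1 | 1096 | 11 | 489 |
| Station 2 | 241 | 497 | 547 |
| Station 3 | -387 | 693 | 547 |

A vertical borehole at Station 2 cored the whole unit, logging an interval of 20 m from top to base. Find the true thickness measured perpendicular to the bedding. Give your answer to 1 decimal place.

19.3 m

Two edge vectors: Station 1→Station 2 = (-855, 486, 58), Station 1→Station 3 = (-1483, 682, 58).
Normal n = (Station 1→Station 2) × (Station 1→Station 3) = (-11368, -36424, 137628).
So ∂z/∂x = −n_x/n_z = 0.08260 and ∂z/∂y = −n_y/n_z = 0.26466.
|∇z| = √(a²+b²) = 0.27725, so dip δ = arctan(0.27725) = 15.50°.
True thickness = vertical thickness × cos δ = 20 × cos 15.50° = 19.3 m.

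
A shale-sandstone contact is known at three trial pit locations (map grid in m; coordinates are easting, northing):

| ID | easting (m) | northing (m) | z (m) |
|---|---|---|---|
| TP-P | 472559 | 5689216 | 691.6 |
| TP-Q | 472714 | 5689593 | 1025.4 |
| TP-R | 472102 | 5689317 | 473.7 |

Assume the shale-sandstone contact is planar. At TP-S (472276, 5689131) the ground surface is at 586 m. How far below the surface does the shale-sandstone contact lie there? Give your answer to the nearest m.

Two edge vectors: TP-P→TP-Q = (155, 377, 333.8), TP-P→TP-R = (-457, 101, -217.9).
Normal n = (TP-P→TP-Q) × (TP-P→TP-R) = (-115862.1, -118772.1, 187944).
So ∂z/∂easting = −n_x/n_z = 0.61647140 and ∂z/∂northing = −n_y/n_z = 0.63195473.
Intercept c from TP-P: 691.6 − 291319.11 − 3595326.97 = −3885954.47.
At (472276, 5689131): z_contact = 291144.6 + 3595273.3 − 3885954.47 = 463.4 m.
Depth below ground = 586 − 463.4 = 123 m.

123 m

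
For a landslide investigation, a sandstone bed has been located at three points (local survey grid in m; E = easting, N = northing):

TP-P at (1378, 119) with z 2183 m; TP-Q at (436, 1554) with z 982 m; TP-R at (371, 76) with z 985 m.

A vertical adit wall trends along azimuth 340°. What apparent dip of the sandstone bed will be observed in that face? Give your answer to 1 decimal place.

Two edge vectors: TP-P→TP-Q = (-942, 1435, -1201), TP-P→TP-R = (-1007, -43, -1198).
Normal n = (TP-P→TP-Q) × (TP-P→TP-R) = (-1770773, 80891, 1485551).
So ∂z/∂E = −n_x/n_z = 1.19200 and ∂z/∂N = −n_y/n_z = −0.05445.
Unit vector along 340° is (sin 340°, cos 340°) = (-0.3420, 0.9397).
Slope in that direction = a·(-0.3420) + b·(0.9397) = −0.45886.
Apparent dip = arctan|0.45886| = 24.6° (true dip is 50.0°, so apparent ≤ true as expected).

24.6°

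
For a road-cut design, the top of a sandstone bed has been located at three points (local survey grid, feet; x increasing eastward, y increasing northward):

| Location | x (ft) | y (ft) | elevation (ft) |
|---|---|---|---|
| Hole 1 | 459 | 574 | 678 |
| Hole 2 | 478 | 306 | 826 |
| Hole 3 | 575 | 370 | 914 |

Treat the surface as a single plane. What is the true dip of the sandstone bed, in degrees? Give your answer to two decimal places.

52.46°

Let the plane be z = a·x + b·y + c.
Hole 2−Hole 1: 19a − 268b = 148;  Hole 3−Hole 1: 116a − 204b = 236.
Solving gives a = 1.21476, b = −0.46612.
Gradient magnitude |∇z| = √(a² + b²) = √(1.47564 + 0.21727) = 1.30112.
True dip = arctan(1.30112) = 52.46°, dipping toward WNW (azimuth ≈ 291°).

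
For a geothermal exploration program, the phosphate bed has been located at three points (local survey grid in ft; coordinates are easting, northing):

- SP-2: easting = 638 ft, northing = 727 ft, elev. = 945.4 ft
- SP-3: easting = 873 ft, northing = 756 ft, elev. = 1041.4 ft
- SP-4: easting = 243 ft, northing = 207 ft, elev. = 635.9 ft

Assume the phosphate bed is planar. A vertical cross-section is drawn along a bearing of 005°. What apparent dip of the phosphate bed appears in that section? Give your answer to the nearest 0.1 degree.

19.1°

Two edge vectors: SP-2→SP-3 = (235, 29, 96), SP-2→SP-4 = (-395, -520, -309.5).
Normal n = (SP-2→SP-3) × (SP-2→SP-4) = (40944.5, 34812.5, -110745).
So ∂z/∂easting = −n_x/n_z = 0.36972 and ∂z/∂northing = −n_y/n_z = 0.31435.
Unit vector along 005° is (sin 5°, cos 5°) = (0.0872, 0.9962).
Slope in that direction = a·(0.0872) + b·(0.9962) = 0.34538.
Apparent dip = arctan|0.34538| = 19.1° (true dip is 25.9°, so apparent ≤ true as expected).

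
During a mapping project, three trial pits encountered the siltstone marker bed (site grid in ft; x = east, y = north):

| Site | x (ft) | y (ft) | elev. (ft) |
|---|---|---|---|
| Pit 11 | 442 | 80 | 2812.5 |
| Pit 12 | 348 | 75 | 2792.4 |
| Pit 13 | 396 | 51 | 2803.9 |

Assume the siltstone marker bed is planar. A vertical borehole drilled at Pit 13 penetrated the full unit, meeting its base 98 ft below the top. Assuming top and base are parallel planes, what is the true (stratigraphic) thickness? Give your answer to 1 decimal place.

Let the plane be z = a·x + b·y + c.
Pit 12−Pit 11: −94a − 5b = −20.1;  Pit 13−Pit 11: −46a − 29b = −8.6.
Solving gives a = 0.21631, b = −0.04655.
|∇z| = √(a²+b²) = 0.22126, so dip δ = arctan(0.22126) = 12.48°.
True thickness = vertical thickness × cos δ = 98 × cos 12.48° = 95.7 ft.

95.7 ft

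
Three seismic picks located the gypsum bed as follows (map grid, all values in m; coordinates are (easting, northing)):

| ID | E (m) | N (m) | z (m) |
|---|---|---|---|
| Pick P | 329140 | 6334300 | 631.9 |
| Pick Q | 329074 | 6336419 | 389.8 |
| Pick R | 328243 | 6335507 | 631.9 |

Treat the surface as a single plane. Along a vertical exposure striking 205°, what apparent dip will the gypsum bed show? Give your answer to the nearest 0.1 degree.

Two edge vectors: Pick P→Pick Q = (-66, 2119, -242.1), Pick P→Pick R = (-897, 1207, 0).
Normal n = (Pick P→Pick Q) × (Pick P→Pick R) = (292214.7, 217163.7, 1821081).
So ∂z/∂E = −n_x/n_z = −0.16046 and ∂z/∂N = −n_y/n_z = −0.11925.
Unit vector along 205° is (sin 205°, cos 205°) = (-0.4226, -0.9063).
Slope in that direction = a·(-0.4226) + b·(-0.9063) = 0.17589.
Apparent dip = arctan|0.17589| = 10.0° (true dip is 11.3°, so apparent ≤ true as expected).

10.0°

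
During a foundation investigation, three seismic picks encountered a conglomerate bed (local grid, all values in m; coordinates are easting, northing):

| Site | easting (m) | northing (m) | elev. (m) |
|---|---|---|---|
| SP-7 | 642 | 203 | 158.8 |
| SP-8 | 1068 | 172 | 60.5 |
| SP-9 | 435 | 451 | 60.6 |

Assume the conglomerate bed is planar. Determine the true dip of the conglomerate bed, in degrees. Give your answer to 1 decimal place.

Two edge vectors: SP-7→SP-8 = (426, -31, -98.3), SP-7→SP-9 = (-207, 248, -98.2).
Normal n = (SP-7→SP-8) × (SP-7→SP-9) = (27422.6, 62181.3, 99231).
So ∂z/∂easting = −n_x/n_z = −0.27635 and ∂z/∂northing = −n_y/n_z = −0.62663.
Gradient magnitude |∇z| = √(a² + b²) = √(0.07637 + 0.39267) = 0.68486.
True dip = arctan(0.68486) = 34.4°, dipping toward NNE (azimuth ≈ 024°).

34.4°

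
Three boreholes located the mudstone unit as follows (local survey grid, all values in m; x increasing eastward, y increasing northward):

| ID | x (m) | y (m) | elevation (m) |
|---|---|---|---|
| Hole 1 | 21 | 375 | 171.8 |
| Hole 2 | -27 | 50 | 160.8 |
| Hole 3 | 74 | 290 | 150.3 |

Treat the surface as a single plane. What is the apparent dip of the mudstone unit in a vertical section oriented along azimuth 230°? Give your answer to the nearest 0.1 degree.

9.6°

Let the plane be z = a·x + b·y + c.
Hole 2−Hole 1: −48a − 325b = −11;  Hole 3−Hole 1: 53a − 85b = −21.5.
Solving gives a = −0.28409, b = 0.07580.
Unit vector along 230° is (sin 230°, cos 230°) = (-0.7660, -0.6428).
Slope in that direction = a·(-0.7660) + b·(-0.6428) = 0.16890.
Apparent dip = arctan|0.16890| = 9.6° (true dip is 16.4°, so apparent ≤ true as expected).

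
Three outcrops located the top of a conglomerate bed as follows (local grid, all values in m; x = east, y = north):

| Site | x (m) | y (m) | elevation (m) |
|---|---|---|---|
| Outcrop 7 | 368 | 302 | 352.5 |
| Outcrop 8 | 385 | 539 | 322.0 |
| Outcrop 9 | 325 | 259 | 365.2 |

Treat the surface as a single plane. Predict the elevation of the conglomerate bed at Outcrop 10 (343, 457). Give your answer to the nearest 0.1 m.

Let the plane be z = a·x + b·y + c.
Outcrop 8−Outcrop 7: 17a + 237b = −30.5;  Outcrop 9−Outcrop 7: −43a − 43b = 12.7.
Solving gives a = −0.17953, b = −0.11581.
Then c = 352.5 − a·368 − b·302 = 453.54.
At (343, 457): z = −61.6 − 52.9 + 453.54 = 339.0 m.

339.0 m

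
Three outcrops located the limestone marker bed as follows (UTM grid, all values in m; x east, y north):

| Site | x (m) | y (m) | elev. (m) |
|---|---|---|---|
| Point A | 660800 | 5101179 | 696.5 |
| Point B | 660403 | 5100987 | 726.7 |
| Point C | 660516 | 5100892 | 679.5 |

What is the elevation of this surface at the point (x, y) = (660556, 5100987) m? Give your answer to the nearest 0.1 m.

Two edge vectors: Point A→Point B = (-397, -192, 30.2), Point A→Point C = (-284, -287, -17).
Normal n = (Point A→Point B) × (Point A→Point C) = (11931.4, -15325.8, 59411).
So ∂z/∂x = −n_x/n_z = −0.200828129 and ∂z/∂y = −n_y/n_z = 0.257962330.
Intercept c from Point A: 696.5 + 132707.23 − 1315912.02 = −1182508.29.
At (660556, 5100987): z = −132658.2 + 1315862.5 − 1182508.29 = 696.0 m.

696.0 m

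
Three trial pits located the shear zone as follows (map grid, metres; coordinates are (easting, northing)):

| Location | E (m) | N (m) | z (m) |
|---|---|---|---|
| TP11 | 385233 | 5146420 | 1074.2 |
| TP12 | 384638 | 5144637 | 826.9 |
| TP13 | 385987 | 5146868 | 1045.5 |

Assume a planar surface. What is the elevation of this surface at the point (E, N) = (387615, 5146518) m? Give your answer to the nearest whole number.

735 m

Two edge vectors: TP11→TP12 = (-595, -1783, -247.3), TP11→TP13 = (754, 448, -28.7).
Normal n = (TP11→TP12) × (TP11→TP13) = (161962.5, -203540.7, 1077822).
So ∂z/∂E = −n_x/n_z = −0.15026832 and ∂z/∂N = −n_y/n_z = 0.18884445.
Intercept c from TP11: 1074.2 + 57888.32 − 971872.84 = −912910.33.
At (387615, 5146518): z = −58246.3 + 971891.3 − 912910.33 = 734.8 m.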